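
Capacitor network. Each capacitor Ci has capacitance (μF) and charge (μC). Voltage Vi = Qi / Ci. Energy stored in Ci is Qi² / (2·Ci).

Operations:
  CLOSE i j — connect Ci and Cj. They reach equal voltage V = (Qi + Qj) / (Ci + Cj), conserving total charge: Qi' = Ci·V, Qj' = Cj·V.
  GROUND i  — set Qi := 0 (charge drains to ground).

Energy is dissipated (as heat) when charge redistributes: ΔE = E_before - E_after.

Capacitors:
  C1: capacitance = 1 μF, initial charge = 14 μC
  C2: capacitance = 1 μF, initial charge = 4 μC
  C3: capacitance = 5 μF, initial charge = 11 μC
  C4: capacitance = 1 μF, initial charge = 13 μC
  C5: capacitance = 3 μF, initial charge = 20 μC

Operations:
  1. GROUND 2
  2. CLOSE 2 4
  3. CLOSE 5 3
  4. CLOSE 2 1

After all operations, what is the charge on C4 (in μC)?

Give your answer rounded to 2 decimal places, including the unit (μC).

Initial: C1(1μF, Q=14μC, V=14.00V), C2(1μF, Q=4μC, V=4.00V), C3(5μF, Q=11μC, V=2.20V), C4(1μF, Q=13μC, V=13.00V), C5(3μF, Q=20μC, V=6.67V)
Op 1: GROUND 2: Q2=0; energy lost=8.000
Op 2: CLOSE 2-4: Q_total=13.00, C_total=2.00, V=6.50; Q2=6.50, Q4=6.50; dissipated=42.250
Op 3: CLOSE 5-3: Q_total=31.00, C_total=8.00, V=3.88; Q5=11.62, Q3=19.38; dissipated=18.704
Op 4: CLOSE 2-1: Q_total=20.50, C_total=2.00, V=10.25; Q2=10.25, Q1=10.25; dissipated=14.062
Final charges: Q1=10.25, Q2=10.25, Q3=19.38, Q4=6.50, Q5=11.62

Answer: 6.50 μC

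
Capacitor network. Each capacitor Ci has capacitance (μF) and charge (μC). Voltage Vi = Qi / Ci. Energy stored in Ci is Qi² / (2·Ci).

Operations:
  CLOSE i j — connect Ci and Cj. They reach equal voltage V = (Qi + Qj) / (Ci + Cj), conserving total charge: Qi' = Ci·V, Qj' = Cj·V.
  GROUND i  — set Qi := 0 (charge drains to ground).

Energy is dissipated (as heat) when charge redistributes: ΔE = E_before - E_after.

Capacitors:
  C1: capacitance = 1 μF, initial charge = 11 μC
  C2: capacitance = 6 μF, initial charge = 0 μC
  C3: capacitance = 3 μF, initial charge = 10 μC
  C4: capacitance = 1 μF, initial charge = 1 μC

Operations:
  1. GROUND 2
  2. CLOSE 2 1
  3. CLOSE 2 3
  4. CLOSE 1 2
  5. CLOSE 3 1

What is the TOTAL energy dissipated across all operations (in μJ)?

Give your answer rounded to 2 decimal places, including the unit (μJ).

Answer: 55.11 μJ

Derivation:
Initial: C1(1μF, Q=11μC, V=11.00V), C2(6μF, Q=0μC, V=0.00V), C3(3μF, Q=10μC, V=3.33V), C4(1μF, Q=1μC, V=1.00V)
Op 1: GROUND 2: Q2=0; energy lost=0.000
Op 2: CLOSE 2-1: Q_total=11.00, C_total=7.00, V=1.57; Q2=9.43, Q1=1.57; dissipated=51.857
Op 3: CLOSE 2-3: Q_total=19.43, C_total=9.00, V=2.16; Q2=12.95, Q3=6.48; dissipated=3.104
Op 4: CLOSE 1-2: Q_total=14.52, C_total=7.00, V=2.07; Q1=2.07, Q2=12.45; dissipated=0.148
Op 5: CLOSE 3-1: Q_total=8.55, C_total=4.00, V=2.14; Q3=6.41, Q1=2.14; dissipated=0.003
Total dissipated: 55.112 μJ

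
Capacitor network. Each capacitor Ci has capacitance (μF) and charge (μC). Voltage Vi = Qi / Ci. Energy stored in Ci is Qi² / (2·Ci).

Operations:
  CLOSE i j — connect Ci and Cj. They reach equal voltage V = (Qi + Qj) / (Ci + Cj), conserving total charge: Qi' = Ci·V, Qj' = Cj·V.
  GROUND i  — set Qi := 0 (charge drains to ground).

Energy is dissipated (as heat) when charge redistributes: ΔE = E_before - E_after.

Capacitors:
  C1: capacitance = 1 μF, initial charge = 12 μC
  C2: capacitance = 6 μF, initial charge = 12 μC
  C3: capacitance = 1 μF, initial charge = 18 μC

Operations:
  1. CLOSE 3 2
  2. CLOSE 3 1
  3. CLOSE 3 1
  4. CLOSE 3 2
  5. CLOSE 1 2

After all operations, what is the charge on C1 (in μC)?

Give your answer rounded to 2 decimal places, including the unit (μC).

Initial: C1(1μF, Q=12μC, V=12.00V), C2(6μF, Q=12μC, V=2.00V), C3(1μF, Q=18μC, V=18.00V)
Op 1: CLOSE 3-2: Q_total=30.00, C_total=7.00, V=4.29; Q3=4.29, Q2=25.71; dissipated=109.714
Op 2: CLOSE 3-1: Q_total=16.29, C_total=2.00, V=8.14; Q3=8.14, Q1=8.14; dissipated=14.878
Op 3: CLOSE 3-1: Q_total=16.29, C_total=2.00, V=8.14; Q3=8.14, Q1=8.14; dissipated=0.000
Op 4: CLOSE 3-2: Q_total=33.86, C_total=7.00, V=4.84; Q3=4.84, Q2=29.02; dissipated=6.376
Op 5: CLOSE 1-2: Q_total=37.16, C_total=7.00, V=5.31; Q1=5.31, Q2=31.85; dissipated=4.684
Final charges: Q1=5.31, Q2=31.85, Q3=4.84

Answer: 5.31 μC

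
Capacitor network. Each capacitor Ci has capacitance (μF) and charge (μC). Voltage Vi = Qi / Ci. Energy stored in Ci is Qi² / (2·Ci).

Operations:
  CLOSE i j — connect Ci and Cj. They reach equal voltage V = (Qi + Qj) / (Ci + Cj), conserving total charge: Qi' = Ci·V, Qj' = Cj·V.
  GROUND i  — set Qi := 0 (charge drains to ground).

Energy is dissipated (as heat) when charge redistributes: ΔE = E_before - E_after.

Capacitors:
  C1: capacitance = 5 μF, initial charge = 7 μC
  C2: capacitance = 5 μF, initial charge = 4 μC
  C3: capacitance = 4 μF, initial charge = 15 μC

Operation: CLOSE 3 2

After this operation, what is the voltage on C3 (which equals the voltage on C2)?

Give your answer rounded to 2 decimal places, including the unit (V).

Answer: 2.11 V

Derivation:
Initial: C1(5μF, Q=7μC, V=1.40V), C2(5μF, Q=4μC, V=0.80V), C3(4μF, Q=15μC, V=3.75V)
Op 1: CLOSE 3-2: Q_total=19.00, C_total=9.00, V=2.11; Q3=8.44, Q2=10.56; dissipated=9.669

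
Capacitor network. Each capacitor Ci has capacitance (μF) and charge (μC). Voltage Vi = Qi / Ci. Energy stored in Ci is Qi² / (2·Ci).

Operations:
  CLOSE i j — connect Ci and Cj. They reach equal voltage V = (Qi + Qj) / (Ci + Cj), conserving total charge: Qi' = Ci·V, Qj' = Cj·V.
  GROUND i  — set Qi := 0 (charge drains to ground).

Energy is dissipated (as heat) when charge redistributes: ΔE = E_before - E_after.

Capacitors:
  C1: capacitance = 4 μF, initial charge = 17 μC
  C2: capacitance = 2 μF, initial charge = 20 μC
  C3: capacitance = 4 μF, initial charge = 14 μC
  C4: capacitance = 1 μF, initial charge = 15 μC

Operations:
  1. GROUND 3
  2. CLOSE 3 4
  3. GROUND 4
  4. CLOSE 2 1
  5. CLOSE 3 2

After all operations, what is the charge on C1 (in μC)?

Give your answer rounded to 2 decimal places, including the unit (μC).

Answer: 24.67 μC

Derivation:
Initial: C1(4μF, Q=17μC, V=4.25V), C2(2μF, Q=20μC, V=10.00V), C3(4μF, Q=14μC, V=3.50V), C4(1μF, Q=15μC, V=15.00V)
Op 1: GROUND 3: Q3=0; energy lost=24.500
Op 2: CLOSE 3-4: Q_total=15.00, C_total=5.00, V=3.00; Q3=12.00, Q4=3.00; dissipated=90.000
Op 3: GROUND 4: Q4=0; energy lost=4.500
Op 4: CLOSE 2-1: Q_total=37.00, C_total=6.00, V=6.17; Q2=12.33, Q1=24.67; dissipated=22.042
Op 5: CLOSE 3-2: Q_total=24.33, C_total=6.00, V=4.06; Q3=16.22, Q2=8.11; dissipated=6.685
Final charges: Q1=24.67, Q2=8.11, Q3=16.22, Q4=0.00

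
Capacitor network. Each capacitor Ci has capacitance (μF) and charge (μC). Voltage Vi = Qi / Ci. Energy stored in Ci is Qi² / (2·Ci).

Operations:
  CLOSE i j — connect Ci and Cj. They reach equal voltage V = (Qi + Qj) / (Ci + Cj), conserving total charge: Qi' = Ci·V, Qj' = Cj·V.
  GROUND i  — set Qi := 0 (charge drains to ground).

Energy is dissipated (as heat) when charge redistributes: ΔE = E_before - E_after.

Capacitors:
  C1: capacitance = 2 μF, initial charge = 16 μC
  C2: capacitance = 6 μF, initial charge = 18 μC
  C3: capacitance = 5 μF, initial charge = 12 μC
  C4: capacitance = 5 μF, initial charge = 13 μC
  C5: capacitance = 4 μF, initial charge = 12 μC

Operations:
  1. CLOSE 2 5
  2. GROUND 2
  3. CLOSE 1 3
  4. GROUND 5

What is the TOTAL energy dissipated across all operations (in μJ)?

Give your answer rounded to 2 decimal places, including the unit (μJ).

Answer: 67.40 μJ

Derivation:
Initial: C1(2μF, Q=16μC, V=8.00V), C2(6μF, Q=18μC, V=3.00V), C3(5μF, Q=12μC, V=2.40V), C4(5μF, Q=13μC, V=2.60V), C5(4μF, Q=12μC, V=3.00V)
Op 1: CLOSE 2-5: Q_total=30.00, C_total=10.00, V=3.00; Q2=18.00, Q5=12.00; dissipated=0.000
Op 2: GROUND 2: Q2=0; energy lost=27.000
Op 3: CLOSE 1-3: Q_total=28.00, C_total=7.00, V=4.00; Q1=8.00, Q3=20.00; dissipated=22.400
Op 4: GROUND 5: Q5=0; energy lost=18.000
Total dissipated: 67.400 μJ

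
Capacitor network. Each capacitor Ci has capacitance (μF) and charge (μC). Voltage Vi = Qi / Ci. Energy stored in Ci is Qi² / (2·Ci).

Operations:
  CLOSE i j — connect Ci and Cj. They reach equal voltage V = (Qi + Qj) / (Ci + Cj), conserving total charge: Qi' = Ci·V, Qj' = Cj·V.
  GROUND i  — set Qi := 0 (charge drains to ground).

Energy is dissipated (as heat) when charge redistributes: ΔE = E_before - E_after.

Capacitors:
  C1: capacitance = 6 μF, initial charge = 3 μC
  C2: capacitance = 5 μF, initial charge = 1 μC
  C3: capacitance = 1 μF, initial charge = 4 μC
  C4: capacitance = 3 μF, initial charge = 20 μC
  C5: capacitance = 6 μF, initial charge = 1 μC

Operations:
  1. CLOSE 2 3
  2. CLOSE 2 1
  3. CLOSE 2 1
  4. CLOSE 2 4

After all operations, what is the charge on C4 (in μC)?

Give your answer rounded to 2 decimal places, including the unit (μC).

Answer: 8.72 μC

Derivation:
Initial: C1(6μF, Q=3μC, V=0.50V), C2(5μF, Q=1μC, V=0.20V), C3(1μF, Q=4μC, V=4.00V), C4(3μF, Q=20μC, V=6.67V), C5(6μF, Q=1μC, V=0.17V)
Op 1: CLOSE 2-3: Q_total=5.00, C_total=6.00, V=0.83; Q2=4.17, Q3=0.83; dissipated=6.017
Op 2: CLOSE 2-1: Q_total=7.17, C_total=11.00, V=0.65; Q2=3.26, Q1=3.91; dissipated=0.152
Op 3: CLOSE 2-1: Q_total=7.17, C_total=11.00, V=0.65; Q2=3.26, Q1=3.91; dissipated=0.000
Op 4: CLOSE 2-4: Q_total=23.26, C_total=8.00, V=2.91; Q2=14.54, Q4=8.72; dissipated=33.921
Final charges: Q1=3.91, Q2=14.54, Q3=0.83, Q4=8.72, Q5=1.00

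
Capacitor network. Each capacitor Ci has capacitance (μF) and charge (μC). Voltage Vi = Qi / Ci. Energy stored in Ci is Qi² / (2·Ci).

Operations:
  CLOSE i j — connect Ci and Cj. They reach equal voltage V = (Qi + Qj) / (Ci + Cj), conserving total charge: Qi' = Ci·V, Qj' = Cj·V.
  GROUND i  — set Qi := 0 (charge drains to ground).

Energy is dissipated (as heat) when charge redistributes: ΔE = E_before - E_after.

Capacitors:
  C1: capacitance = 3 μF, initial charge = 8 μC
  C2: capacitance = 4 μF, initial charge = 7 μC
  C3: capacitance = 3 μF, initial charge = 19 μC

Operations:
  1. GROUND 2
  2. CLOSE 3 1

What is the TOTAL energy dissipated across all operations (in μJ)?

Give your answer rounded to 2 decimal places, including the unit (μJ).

Initial: C1(3μF, Q=8μC, V=2.67V), C2(4μF, Q=7μC, V=1.75V), C3(3μF, Q=19μC, V=6.33V)
Op 1: GROUND 2: Q2=0; energy lost=6.125
Op 2: CLOSE 3-1: Q_total=27.00, C_total=6.00, V=4.50; Q3=13.50, Q1=13.50; dissipated=10.083
Total dissipated: 16.208 μJ

Answer: 16.21 μJ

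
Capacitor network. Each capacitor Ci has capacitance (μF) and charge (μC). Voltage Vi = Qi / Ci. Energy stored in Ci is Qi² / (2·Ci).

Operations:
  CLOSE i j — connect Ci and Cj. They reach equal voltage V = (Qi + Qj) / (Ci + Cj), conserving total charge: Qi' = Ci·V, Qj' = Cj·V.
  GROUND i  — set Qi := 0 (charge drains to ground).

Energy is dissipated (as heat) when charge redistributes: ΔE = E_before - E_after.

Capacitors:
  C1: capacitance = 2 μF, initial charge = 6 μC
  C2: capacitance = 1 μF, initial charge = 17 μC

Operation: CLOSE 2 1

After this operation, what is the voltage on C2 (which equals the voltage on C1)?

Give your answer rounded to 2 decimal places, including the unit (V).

Answer: 7.67 V

Derivation:
Initial: C1(2μF, Q=6μC, V=3.00V), C2(1μF, Q=17μC, V=17.00V)
Op 1: CLOSE 2-1: Q_total=23.00, C_total=3.00, V=7.67; Q2=7.67, Q1=15.33; dissipated=65.333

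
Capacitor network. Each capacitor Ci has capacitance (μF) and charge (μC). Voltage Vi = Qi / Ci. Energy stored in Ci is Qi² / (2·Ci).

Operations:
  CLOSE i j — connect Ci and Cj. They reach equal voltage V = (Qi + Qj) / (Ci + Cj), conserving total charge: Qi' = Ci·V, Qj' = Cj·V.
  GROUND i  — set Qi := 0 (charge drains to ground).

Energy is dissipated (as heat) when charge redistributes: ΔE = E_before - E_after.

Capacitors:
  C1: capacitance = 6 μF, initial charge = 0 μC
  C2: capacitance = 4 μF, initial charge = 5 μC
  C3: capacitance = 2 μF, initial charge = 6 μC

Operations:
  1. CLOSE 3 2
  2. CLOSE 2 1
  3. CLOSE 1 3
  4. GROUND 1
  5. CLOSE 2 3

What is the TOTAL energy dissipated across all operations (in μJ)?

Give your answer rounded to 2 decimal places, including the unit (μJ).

Initial: C1(6μF, Q=0μC, V=0.00V), C2(4μF, Q=5μC, V=1.25V), C3(2μF, Q=6μC, V=3.00V)
Op 1: CLOSE 3-2: Q_total=11.00, C_total=6.00, V=1.83; Q3=3.67, Q2=7.33; dissipated=2.042
Op 2: CLOSE 2-1: Q_total=7.33, C_total=10.00, V=0.73; Q2=2.93, Q1=4.40; dissipated=4.033
Op 3: CLOSE 1-3: Q_total=8.07, C_total=8.00, V=1.01; Q1=6.05, Q3=2.02; dissipated=0.907
Op 4: GROUND 1: Q1=0; energy lost=3.050
Op 5: CLOSE 2-3: Q_total=4.95, C_total=6.00, V=0.82; Q2=3.30, Q3=1.65; dissipated=0.050
Total dissipated: 10.083 μJ

Answer: 10.08 μJ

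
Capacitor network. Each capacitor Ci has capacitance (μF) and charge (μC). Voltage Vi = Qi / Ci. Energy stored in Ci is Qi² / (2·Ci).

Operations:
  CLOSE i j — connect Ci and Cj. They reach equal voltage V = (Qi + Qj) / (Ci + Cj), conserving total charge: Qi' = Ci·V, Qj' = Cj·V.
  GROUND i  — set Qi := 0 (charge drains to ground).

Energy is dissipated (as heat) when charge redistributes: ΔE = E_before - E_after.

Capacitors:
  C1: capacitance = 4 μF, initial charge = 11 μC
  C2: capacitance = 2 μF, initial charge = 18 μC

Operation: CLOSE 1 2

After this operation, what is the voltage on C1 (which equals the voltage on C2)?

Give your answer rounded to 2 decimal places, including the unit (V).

Initial: C1(4μF, Q=11μC, V=2.75V), C2(2μF, Q=18μC, V=9.00V)
Op 1: CLOSE 1-2: Q_total=29.00, C_total=6.00, V=4.83; Q1=19.33, Q2=9.67; dissipated=26.042

Answer: 4.83 V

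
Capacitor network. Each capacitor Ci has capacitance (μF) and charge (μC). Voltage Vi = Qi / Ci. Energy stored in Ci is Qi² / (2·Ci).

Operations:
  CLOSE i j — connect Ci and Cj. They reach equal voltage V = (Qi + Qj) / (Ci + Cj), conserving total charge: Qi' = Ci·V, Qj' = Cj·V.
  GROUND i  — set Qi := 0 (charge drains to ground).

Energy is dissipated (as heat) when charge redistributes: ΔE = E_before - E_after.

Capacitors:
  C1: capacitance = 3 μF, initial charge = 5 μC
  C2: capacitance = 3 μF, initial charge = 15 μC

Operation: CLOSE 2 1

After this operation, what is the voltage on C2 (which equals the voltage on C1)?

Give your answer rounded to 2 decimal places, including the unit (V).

Answer: 3.33 V

Derivation:
Initial: C1(3μF, Q=5μC, V=1.67V), C2(3μF, Q=15μC, V=5.00V)
Op 1: CLOSE 2-1: Q_total=20.00, C_total=6.00, V=3.33; Q2=10.00, Q1=10.00; dissipated=8.333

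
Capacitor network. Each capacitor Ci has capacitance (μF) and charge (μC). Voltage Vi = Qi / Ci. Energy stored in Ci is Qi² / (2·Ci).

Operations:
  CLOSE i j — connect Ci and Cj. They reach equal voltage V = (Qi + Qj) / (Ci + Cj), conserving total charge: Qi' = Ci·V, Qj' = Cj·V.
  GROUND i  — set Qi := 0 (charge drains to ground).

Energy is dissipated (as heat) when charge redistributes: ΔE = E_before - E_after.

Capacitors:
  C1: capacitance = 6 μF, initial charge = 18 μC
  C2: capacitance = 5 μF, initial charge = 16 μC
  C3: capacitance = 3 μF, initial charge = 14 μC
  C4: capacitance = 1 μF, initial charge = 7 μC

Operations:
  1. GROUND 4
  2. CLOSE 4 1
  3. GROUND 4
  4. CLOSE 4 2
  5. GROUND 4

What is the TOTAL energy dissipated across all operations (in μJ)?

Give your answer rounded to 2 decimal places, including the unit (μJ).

Initial: C1(6μF, Q=18μC, V=3.00V), C2(5μF, Q=16μC, V=3.20V), C3(3μF, Q=14μC, V=4.67V), C4(1μF, Q=7μC, V=7.00V)
Op 1: GROUND 4: Q4=0; energy lost=24.500
Op 2: CLOSE 4-1: Q_total=18.00, C_total=7.00, V=2.57; Q4=2.57, Q1=15.43; dissipated=3.857
Op 3: GROUND 4: Q4=0; energy lost=3.306
Op 4: CLOSE 4-2: Q_total=16.00, C_total=6.00, V=2.67; Q4=2.67, Q2=13.33; dissipated=4.267
Op 5: GROUND 4: Q4=0; energy lost=3.556
Total dissipated: 39.485 μJ

Answer: 39.49 μJ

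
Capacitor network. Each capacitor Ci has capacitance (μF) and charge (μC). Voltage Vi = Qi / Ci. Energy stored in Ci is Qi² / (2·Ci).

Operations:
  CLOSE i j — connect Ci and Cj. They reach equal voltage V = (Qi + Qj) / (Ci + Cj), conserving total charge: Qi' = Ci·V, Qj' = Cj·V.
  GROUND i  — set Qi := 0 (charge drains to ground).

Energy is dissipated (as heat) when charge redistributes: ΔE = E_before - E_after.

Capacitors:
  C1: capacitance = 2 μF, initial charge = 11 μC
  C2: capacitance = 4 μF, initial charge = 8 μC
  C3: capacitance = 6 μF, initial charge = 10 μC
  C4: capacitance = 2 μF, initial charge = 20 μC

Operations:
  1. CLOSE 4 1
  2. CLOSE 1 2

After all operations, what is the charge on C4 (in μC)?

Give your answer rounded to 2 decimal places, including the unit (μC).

Answer: 15.50 μC

Derivation:
Initial: C1(2μF, Q=11μC, V=5.50V), C2(4μF, Q=8μC, V=2.00V), C3(6μF, Q=10μC, V=1.67V), C4(2μF, Q=20μC, V=10.00V)
Op 1: CLOSE 4-1: Q_total=31.00, C_total=4.00, V=7.75; Q4=15.50, Q1=15.50; dissipated=10.125
Op 2: CLOSE 1-2: Q_total=23.50, C_total=6.00, V=3.92; Q1=7.83, Q2=15.67; dissipated=22.042
Final charges: Q1=7.83, Q2=15.67, Q3=10.00, Q4=15.50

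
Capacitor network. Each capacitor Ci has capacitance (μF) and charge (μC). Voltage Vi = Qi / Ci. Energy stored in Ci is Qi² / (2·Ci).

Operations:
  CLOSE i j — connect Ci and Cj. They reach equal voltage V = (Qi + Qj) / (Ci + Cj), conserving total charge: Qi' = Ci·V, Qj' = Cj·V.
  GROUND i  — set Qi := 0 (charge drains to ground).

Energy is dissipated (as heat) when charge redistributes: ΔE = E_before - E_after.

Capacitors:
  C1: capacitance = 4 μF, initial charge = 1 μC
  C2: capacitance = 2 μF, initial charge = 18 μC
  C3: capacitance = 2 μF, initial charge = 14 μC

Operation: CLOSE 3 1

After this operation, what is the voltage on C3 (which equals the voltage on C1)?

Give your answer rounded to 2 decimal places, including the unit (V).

Initial: C1(4μF, Q=1μC, V=0.25V), C2(2μF, Q=18μC, V=9.00V), C3(2μF, Q=14μC, V=7.00V)
Op 1: CLOSE 3-1: Q_total=15.00, C_total=6.00, V=2.50; Q3=5.00, Q1=10.00; dissipated=30.375

Answer: 2.50 V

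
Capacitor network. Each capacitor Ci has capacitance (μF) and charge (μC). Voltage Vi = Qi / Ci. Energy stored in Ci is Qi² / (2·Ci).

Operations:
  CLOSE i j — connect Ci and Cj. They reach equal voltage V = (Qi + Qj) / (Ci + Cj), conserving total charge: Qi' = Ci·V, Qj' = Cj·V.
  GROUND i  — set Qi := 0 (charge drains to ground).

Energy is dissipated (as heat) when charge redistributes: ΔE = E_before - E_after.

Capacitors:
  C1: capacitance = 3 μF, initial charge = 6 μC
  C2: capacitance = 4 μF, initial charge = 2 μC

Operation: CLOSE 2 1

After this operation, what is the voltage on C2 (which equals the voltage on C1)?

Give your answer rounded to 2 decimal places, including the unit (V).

Answer: 1.14 V

Derivation:
Initial: C1(3μF, Q=6μC, V=2.00V), C2(4μF, Q=2μC, V=0.50V)
Op 1: CLOSE 2-1: Q_total=8.00, C_total=7.00, V=1.14; Q2=4.57, Q1=3.43; dissipated=1.929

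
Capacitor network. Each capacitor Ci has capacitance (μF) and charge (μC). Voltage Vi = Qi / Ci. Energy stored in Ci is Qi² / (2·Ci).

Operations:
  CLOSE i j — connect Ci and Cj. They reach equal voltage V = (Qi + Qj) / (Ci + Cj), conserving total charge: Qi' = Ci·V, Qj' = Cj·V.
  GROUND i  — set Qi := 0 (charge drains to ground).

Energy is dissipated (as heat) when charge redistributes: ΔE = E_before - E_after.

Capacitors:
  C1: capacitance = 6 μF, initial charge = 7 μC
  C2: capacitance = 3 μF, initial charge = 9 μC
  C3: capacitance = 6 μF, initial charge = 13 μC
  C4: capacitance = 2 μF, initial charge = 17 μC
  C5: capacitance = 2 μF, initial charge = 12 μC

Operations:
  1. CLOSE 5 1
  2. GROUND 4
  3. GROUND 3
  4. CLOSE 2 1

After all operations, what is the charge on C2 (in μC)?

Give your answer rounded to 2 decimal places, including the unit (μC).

Initial: C1(6μF, Q=7μC, V=1.17V), C2(3μF, Q=9μC, V=3.00V), C3(6μF, Q=13μC, V=2.17V), C4(2μF, Q=17μC, V=8.50V), C5(2μF, Q=12μC, V=6.00V)
Op 1: CLOSE 5-1: Q_total=19.00, C_total=8.00, V=2.38; Q5=4.75, Q1=14.25; dissipated=17.521
Op 2: GROUND 4: Q4=0; energy lost=72.250
Op 3: GROUND 3: Q3=0; energy lost=14.083
Op 4: CLOSE 2-1: Q_total=23.25, C_total=9.00, V=2.58; Q2=7.75, Q1=15.50; dissipated=0.391
Final charges: Q1=15.50, Q2=7.75, Q3=0.00, Q4=0.00, Q5=4.75

Answer: 7.75 μC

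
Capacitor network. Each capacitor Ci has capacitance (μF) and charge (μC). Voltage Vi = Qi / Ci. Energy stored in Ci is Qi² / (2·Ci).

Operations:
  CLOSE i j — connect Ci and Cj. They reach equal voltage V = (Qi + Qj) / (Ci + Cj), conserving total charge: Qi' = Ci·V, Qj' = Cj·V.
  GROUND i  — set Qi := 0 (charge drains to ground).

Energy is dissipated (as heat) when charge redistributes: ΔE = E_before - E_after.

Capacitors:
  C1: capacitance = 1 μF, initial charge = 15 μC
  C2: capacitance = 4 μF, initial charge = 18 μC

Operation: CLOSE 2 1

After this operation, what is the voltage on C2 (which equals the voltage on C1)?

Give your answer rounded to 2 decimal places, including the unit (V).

Initial: C1(1μF, Q=15μC, V=15.00V), C2(4μF, Q=18μC, V=4.50V)
Op 1: CLOSE 2-1: Q_total=33.00, C_total=5.00, V=6.60; Q2=26.40, Q1=6.60; dissipated=44.100

Answer: 6.60 V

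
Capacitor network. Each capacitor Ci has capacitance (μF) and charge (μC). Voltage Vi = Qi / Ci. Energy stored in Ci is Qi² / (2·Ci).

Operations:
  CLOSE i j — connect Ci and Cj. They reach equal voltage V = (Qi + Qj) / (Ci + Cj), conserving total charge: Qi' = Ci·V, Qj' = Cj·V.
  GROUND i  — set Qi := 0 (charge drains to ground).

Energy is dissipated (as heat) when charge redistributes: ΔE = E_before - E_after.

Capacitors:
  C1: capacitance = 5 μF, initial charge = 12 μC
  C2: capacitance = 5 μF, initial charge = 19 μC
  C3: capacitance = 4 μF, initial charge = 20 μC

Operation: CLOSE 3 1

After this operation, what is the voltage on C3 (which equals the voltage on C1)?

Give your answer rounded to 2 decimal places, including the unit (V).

Answer: 3.56 V

Derivation:
Initial: C1(5μF, Q=12μC, V=2.40V), C2(5μF, Q=19μC, V=3.80V), C3(4μF, Q=20μC, V=5.00V)
Op 1: CLOSE 3-1: Q_total=32.00, C_total=9.00, V=3.56; Q3=14.22, Q1=17.78; dissipated=7.511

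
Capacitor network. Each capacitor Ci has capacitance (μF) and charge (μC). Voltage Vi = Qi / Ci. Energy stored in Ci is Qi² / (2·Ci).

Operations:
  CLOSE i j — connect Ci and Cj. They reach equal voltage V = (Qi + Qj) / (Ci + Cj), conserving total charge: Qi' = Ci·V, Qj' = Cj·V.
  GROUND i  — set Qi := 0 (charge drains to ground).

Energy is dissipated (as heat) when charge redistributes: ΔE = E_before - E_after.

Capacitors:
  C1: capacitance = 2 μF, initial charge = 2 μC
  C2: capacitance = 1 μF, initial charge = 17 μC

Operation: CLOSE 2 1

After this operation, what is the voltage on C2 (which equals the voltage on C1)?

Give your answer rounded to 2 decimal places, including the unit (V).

Initial: C1(2μF, Q=2μC, V=1.00V), C2(1μF, Q=17μC, V=17.00V)
Op 1: CLOSE 2-1: Q_total=19.00, C_total=3.00, V=6.33; Q2=6.33, Q1=12.67; dissipated=85.333

Answer: 6.33 V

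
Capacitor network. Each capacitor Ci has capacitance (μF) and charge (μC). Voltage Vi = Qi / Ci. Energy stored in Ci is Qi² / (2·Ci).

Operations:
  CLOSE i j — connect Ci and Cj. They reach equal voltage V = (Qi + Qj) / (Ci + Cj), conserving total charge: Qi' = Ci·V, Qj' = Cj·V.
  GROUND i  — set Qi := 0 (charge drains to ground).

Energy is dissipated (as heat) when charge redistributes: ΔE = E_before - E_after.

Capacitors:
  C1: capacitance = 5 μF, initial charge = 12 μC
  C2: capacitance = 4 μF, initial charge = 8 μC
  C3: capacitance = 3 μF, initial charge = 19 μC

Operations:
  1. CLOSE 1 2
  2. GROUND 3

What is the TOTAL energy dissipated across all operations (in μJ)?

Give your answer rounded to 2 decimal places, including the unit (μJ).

Initial: C1(5μF, Q=12μC, V=2.40V), C2(4μF, Q=8μC, V=2.00V), C3(3μF, Q=19μC, V=6.33V)
Op 1: CLOSE 1-2: Q_total=20.00, C_total=9.00, V=2.22; Q1=11.11, Q2=8.89; dissipated=0.178
Op 2: GROUND 3: Q3=0; energy lost=60.167
Total dissipated: 60.344 μJ

Answer: 60.34 μJ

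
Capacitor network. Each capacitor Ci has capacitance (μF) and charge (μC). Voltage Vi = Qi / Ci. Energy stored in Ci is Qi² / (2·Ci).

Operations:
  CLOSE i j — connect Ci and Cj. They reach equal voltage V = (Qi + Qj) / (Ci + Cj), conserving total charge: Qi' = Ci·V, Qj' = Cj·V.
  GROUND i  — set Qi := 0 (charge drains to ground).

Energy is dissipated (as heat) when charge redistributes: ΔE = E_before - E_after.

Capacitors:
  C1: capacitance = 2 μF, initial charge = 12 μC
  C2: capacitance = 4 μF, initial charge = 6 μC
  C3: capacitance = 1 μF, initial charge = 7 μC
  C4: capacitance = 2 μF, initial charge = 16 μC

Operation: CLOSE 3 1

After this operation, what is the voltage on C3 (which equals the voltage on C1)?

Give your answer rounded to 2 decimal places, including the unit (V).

Initial: C1(2μF, Q=12μC, V=6.00V), C2(4μF, Q=6μC, V=1.50V), C3(1μF, Q=7μC, V=7.00V), C4(2μF, Q=16μC, V=8.00V)
Op 1: CLOSE 3-1: Q_total=19.00, C_total=3.00, V=6.33; Q3=6.33, Q1=12.67; dissipated=0.333

Answer: 6.33 V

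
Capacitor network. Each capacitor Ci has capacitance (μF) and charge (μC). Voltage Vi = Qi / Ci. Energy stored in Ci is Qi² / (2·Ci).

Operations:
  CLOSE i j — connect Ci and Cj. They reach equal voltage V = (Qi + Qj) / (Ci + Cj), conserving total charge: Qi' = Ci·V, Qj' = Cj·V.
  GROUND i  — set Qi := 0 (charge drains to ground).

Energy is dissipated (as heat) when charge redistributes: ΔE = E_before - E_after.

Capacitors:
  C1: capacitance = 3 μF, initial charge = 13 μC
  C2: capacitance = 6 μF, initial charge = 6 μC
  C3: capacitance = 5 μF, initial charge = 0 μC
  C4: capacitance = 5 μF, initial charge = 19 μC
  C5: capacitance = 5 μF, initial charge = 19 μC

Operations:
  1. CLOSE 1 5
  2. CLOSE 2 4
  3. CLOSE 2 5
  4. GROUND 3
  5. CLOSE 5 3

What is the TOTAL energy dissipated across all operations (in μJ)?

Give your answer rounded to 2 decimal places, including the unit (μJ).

Answer: 26.71 μJ

Derivation:
Initial: C1(3μF, Q=13μC, V=4.33V), C2(6μF, Q=6μC, V=1.00V), C3(5μF, Q=0μC, V=0.00V), C4(5μF, Q=19μC, V=3.80V), C5(5μF, Q=19μC, V=3.80V)
Op 1: CLOSE 1-5: Q_total=32.00, C_total=8.00, V=4.00; Q1=12.00, Q5=20.00; dissipated=0.267
Op 2: CLOSE 2-4: Q_total=25.00, C_total=11.00, V=2.27; Q2=13.64, Q4=11.36; dissipated=10.691
Op 3: CLOSE 2-5: Q_total=33.64, C_total=11.00, V=3.06; Q2=18.35, Q5=15.29; dissipated=4.068
Op 4: GROUND 3: Q3=0; energy lost=0.000
Op 5: CLOSE 5-3: Q_total=15.29, C_total=10.00, V=1.53; Q5=7.64, Q3=7.64; dissipated=11.688
Total dissipated: 26.714 μJ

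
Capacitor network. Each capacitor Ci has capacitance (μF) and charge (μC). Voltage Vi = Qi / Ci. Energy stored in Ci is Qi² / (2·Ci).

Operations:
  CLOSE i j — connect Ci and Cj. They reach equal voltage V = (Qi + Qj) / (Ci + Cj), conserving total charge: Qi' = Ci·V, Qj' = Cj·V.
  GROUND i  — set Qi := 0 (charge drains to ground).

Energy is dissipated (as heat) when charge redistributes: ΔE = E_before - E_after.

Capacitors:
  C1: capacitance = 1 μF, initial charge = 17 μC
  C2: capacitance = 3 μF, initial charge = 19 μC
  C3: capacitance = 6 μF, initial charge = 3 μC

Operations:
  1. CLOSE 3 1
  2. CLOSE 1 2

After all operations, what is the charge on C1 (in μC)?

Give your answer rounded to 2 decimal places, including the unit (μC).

Initial: C1(1μF, Q=17μC, V=17.00V), C2(3μF, Q=19μC, V=6.33V), C3(6μF, Q=3μC, V=0.50V)
Op 1: CLOSE 3-1: Q_total=20.00, C_total=7.00, V=2.86; Q3=17.14, Q1=2.86; dissipated=116.679
Op 2: CLOSE 1-2: Q_total=21.86, C_total=4.00, V=5.46; Q1=5.46, Q2=16.39; dissipated=4.531
Final charges: Q1=5.46, Q2=16.39, Q3=17.14

Answer: 5.46 μC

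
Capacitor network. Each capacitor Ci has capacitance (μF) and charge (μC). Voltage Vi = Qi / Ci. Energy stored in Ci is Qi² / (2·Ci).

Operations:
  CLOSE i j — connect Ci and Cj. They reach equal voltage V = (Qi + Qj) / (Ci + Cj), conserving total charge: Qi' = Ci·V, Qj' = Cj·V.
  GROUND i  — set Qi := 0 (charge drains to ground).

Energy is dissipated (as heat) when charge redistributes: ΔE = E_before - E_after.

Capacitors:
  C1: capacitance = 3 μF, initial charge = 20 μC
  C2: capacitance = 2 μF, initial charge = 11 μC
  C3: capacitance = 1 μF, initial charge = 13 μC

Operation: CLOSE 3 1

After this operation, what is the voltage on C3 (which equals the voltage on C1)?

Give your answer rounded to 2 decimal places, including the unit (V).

Initial: C1(3μF, Q=20μC, V=6.67V), C2(2μF, Q=11μC, V=5.50V), C3(1μF, Q=13μC, V=13.00V)
Op 1: CLOSE 3-1: Q_total=33.00, C_total=4.00, V=8.25; Q3=8.25, Q1=24.75; dissipated=15.042

Answer: 8.25 V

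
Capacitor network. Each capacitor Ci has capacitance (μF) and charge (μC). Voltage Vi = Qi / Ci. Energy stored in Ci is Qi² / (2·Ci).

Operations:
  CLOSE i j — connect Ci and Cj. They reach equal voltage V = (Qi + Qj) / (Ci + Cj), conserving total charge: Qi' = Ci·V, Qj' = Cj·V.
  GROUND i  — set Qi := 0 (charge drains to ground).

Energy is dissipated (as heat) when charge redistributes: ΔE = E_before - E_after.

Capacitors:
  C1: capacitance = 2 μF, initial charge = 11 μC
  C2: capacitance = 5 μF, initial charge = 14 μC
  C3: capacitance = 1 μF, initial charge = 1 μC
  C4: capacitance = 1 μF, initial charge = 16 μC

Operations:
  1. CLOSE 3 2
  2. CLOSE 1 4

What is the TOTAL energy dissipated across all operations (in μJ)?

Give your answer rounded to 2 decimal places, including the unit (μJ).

Initial: C1(2μF, Q=11μC, V=5.50V), C2(5μF, Q=14μC, V=2.80V), C3(1μF, Q=1μC, V=1.00V), C4(1μF, Q=16μC, V=16.00V)
Op 1: CLOSE 3-2: Q_total=15.00, C_total=6.00, V=2.50; Q3=2.50, Q2=12.50; dissipated=1.350
Op 2: CLOSE 1-4: Q_total=27.00, C_total=3.00, V=9.00; Q1=18.00, Q4=9.00; dissipated=36.750
Total dissipated: 38.100 μJ

Answer: 38.10 μJ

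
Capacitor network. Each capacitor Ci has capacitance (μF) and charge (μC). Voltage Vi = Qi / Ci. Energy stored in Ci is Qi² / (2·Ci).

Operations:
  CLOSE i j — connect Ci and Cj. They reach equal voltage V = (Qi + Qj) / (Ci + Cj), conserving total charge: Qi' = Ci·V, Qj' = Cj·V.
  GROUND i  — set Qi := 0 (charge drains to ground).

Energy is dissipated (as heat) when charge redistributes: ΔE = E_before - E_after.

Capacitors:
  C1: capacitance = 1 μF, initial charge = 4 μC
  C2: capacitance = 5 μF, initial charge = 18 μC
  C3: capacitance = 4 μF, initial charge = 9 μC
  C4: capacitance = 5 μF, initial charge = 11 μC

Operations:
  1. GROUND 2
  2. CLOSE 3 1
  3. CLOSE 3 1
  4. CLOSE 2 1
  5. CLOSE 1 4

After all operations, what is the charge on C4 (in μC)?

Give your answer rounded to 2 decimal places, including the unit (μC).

Answer: 9.53 μC

Derivation:
Initial: C1(1μF, Q=4μC, V=4.00V), C2(5μF, Q=18μC, V=3.60V), C3(4μF, Q=9μC, V=2.25V), C4(5μF, Q=11μC, V=2.20V)
Op 1: GROUND 2: Q2=0; energy lost=32.400
Op 2: CLOSE 3-1: Q_total=13.00, C_total=5.00, V=2.60; Q3=10.40, Q1=2.60; dissipated=1.225
Op 3: CLOSE 3-1: Q_total=13.00, C_total=5.00, V=2.60; Q3=10.40, Q1=2.60; dissipated=0.000
Op 4: CLOSE 2-1: Q_total=2.60, C_total=6.00, V=0.43; Q2=2.17, Q1=0.43; dissipated=2.817
Op 5: CLOSE 1-4: Q_total=11.43, C_total=6.00, V=1.91; Q1=1.91, Q4=9.53; dissipated=1.300
Final charges: Q1=1.91, Q2=2.17, Q3=10.40, Q4=9.53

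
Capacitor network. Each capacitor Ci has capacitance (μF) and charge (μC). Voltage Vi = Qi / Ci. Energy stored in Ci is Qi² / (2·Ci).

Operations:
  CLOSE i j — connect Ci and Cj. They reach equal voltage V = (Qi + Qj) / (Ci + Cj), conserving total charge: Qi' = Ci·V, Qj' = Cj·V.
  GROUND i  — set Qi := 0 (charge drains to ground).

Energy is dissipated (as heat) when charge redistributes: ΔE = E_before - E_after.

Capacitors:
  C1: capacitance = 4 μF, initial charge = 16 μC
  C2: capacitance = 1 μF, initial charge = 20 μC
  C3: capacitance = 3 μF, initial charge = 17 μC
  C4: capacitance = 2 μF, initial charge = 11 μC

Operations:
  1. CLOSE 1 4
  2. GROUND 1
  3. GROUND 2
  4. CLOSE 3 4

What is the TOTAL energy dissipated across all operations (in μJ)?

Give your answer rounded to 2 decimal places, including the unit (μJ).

Answer: 242.82 μJ

Derivation:
Initial: C1(4μF, Q=16μC, V=4.00V), C2(1μF, Q=20μC, V=20.00V), C3(3μF, Q=17μC, V=5.67V), C4(2μF, Q=11μC, V=5.50V)
Op 1: CLOSE 1-4: Q_total=27.00, C_total=6.00, V=4.50; Q1=18.00, Q4=9.00; dissipated=1.500
Op 2: GROUND 1: Q1=0; energy lost=40.500
Op 3: GROUND 2: Q2=0; energy lost=200.000
Op 4: CLOSE 3-4: Q_total=26.00, C_total=5.00, V=5.20; Q3=15.60, Q4=10.40; dissipated=0.817
Total dissipated: 242.817 μJ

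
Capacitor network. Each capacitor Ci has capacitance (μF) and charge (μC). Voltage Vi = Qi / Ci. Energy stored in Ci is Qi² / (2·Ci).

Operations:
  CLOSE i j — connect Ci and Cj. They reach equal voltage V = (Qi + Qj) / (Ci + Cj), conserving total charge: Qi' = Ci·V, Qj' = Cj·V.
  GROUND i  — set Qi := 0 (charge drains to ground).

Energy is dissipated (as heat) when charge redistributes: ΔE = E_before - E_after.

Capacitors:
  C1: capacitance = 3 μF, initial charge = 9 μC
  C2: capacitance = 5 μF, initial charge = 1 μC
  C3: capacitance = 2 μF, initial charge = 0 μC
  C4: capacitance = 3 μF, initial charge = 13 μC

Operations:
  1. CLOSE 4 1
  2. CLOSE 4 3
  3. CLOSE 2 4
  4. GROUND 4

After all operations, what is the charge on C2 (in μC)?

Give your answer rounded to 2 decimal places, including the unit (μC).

Answer: 4.75 μC

Derivation:
Initial: C1(3μF, Q=9μC, V=3.00V), C2(5μF, Q=1μC, V=0.20V), C3(2μF, Q=0μC, V=0.00V), C4(3μF, Q=13μC, V=4.33V)
Op 1: CLOSE 4-1: Q_total=22.00, C_total=6.00, V=3.67; Q4=11.00, Q1=11.00; dissipated=1.333
Op 2: CLOSE 4-3: Q_total=11.00, C_total=5.00, V=2.20; Q4=6.60, Q3=4.40; dissipated=8.067
Op 3: CLOSE 2-4: Q_total=7.60, C_total=8.00, V=0.95; Q2=4.75, Q4=2.85; dissipated=3.750
Op 4: GROUND 4: Q4=0; energy lost=1.354
Final charges: Q1=11.00, Q2=4.75, Q3=4.40, Q4=0.00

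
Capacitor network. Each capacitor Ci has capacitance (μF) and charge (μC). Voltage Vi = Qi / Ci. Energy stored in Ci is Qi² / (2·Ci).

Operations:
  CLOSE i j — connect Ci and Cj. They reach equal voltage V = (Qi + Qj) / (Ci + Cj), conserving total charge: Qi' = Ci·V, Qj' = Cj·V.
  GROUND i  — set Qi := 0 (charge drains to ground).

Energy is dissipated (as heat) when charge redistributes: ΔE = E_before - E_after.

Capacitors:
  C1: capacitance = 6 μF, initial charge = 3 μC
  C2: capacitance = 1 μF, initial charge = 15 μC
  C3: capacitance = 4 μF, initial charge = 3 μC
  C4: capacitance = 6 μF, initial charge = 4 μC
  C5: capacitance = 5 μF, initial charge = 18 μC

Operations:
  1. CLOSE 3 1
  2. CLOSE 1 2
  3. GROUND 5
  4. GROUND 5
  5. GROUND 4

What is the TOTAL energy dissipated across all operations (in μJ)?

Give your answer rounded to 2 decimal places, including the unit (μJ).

Initial: C1(6μF, Q=3μC, V=0.50V), C2(1μF, Q=15μC, V=15.00V), C3(4μF, Q=3μC, V=0.75V), C4(6μF, Q=4μC, V=0.67V), C5(5μF, Q=18μC, V=3.60V)
Op 1: CLOSE 3-1: Q_total=6.00, C_total=10.00, V=0.60; Q3=2.40, Q1=3.60; dissipated=0.075
Op 2: CLOSE 1-2: Q_total=18.60, C_total=7.00, V=2.66; Q1=15.94, Q2=2.66; dissipated=88.869
Op 3: GROUND 5: Q5=0; energy lost=32.400
Op 4: GROUND 5: Q5=0; energy lost=0.000
Op 5: GROUND 4: Q4=0; energy lost=1.333
Total dissipated: 122.677 μJ

Answer: 122.68 μJ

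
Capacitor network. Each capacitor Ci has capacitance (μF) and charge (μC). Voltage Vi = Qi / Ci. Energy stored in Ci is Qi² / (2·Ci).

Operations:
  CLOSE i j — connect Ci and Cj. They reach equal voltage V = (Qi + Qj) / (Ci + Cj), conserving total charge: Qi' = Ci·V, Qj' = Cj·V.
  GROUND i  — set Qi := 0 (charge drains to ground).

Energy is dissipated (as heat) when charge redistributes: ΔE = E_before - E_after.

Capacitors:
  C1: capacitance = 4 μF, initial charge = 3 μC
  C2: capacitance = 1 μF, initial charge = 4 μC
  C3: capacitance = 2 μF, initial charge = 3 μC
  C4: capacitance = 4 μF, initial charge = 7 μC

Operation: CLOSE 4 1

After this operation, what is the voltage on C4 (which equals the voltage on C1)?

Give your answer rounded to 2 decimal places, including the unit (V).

Initial: C1(4μF, Q=3μC, V=0.75V), C2(1μF, Q=4μC, V=4.00V), C3(2μF, Q=3μC, V=1.50V), C4(4μF, Q=7μC, V=1.75V)
Op 1: CLOSE 4-1: Q_total=10.00, C_total=8.00, V=1.25; Q4=5.00, Q1=5.00; dissipated=1.000

Answer: 1.25 V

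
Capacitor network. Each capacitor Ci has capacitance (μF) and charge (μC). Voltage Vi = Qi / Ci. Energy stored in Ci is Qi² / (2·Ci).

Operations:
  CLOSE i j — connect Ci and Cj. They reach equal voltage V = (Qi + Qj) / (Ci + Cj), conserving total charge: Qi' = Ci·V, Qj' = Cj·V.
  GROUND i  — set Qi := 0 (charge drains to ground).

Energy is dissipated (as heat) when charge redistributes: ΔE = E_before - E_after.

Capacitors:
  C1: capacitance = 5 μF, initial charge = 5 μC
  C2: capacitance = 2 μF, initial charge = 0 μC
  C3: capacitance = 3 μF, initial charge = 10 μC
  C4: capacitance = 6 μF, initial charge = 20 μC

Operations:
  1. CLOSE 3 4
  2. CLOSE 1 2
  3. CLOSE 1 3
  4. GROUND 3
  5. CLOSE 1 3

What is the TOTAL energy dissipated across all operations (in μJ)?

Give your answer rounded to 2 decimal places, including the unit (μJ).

Answer: 14.16 μJ

Derivation:
Initial: C1(5μF, Q=5μC, V=1.00V), C2(2μF, Q=0μC, V=0.00V), C3(3μF, Q=10μC, V=3.33V), C4(6μF, Q=20μC, V=3.33V)
Op 1: CLOSE 3-4: Q_total=30.00, C_total=9.00, V=3.33; Q3=10.00, Q4=20.00; dissipated=0.000
Op 2: CLOSE 1-2: Q_total=5.00, C_total=7.00, V=0.71; Q1=3.57, Q2=1.43; dissipated=0.714
Op 3: CLOSE 1-3: Q_total=13.57, C_total=8.00, V=1.70; Q1=8.48, Q3=5.09; dissipated=6.431
Op 4: GROUND 3: Q3=0; energy lost=4.317
Op 5: CLOSE 1-3: Q_total=8.48, C_total=8.00, V=1.06; Q1=5.30, Q3=3.18; dissipated=2.698
Total dissipated: 14.160 μJ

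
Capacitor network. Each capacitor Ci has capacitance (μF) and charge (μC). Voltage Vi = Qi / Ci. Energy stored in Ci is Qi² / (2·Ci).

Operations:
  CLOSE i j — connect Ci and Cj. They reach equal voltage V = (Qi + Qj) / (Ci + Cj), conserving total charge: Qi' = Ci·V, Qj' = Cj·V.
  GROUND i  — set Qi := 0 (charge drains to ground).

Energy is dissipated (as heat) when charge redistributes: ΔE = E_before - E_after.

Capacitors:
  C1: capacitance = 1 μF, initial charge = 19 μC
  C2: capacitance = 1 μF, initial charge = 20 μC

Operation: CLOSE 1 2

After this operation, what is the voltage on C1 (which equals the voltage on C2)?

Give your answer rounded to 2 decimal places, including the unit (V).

Answer: 19.50 V

Derivation:
Initial: C1(1μF, Q=19μC, V=19.00V), C2(1μF, Q=20μC, V=20.00V)
Op 1: CLOSE 1-2: Q_total=39.00, C_total=2.00, V=19.50; Q1=19.50, Q2=19.50; dissipated=0.250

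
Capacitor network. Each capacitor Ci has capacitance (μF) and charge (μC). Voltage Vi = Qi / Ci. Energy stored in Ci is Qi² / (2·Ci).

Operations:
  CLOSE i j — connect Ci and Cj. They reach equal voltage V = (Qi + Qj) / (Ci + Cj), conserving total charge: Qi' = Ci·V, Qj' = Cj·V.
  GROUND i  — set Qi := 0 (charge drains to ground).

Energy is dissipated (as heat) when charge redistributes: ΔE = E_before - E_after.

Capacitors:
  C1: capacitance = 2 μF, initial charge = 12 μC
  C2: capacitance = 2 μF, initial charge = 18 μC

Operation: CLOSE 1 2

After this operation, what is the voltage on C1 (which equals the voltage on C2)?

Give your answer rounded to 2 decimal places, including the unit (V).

Answer: 7.50 V

Derivation:
Initial: C1(2μF, Q=12μC, V=6.00V), C2(2μF, Q=18μC, V=9.00V)
Op 1: CLOSE 1-2: Q_total=30.00, C_total=4.00, V=7.50; Q1=15.00, Q2=15.00; dissipated=4.500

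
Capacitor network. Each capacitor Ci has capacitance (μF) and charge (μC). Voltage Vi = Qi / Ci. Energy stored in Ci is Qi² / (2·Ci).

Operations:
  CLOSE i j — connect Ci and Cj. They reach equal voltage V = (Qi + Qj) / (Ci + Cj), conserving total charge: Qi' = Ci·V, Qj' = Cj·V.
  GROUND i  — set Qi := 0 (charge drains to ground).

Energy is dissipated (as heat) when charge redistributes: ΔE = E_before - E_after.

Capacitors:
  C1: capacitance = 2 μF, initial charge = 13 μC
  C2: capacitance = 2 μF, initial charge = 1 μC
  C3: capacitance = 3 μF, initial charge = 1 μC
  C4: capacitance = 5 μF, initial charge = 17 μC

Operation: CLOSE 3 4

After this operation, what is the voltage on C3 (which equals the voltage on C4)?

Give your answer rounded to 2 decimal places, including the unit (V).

Initial: C1(2μF, Q=13μC, V=6.50V), C2(2μF, Q=1μC, V=0.50V), C3(3μF, Q=1μC, V=0.33V), C4(5μF, Q=17μC, V=3.40V)
Op 1: CLOSE 3-4: Q_total=18.00, C_total=8.00, V=2.25; Q3=6.75, Q4=11.25; dissipated=8.817

Answer: 2.25 V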